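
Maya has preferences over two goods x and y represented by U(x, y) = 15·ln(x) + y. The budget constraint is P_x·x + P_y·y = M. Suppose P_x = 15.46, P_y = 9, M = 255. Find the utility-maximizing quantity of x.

MU_x = 15/x, MU_y = 1. Tangency: 15/x = P_x/P_y.
So x*(P_x,P_y) = 15·P_y/P_x, independent of income; and y* = (M − 15·P_y)/P_y.
At the given prices: x* = 15·9/15.46 = 8.7322.

x* = 8.7322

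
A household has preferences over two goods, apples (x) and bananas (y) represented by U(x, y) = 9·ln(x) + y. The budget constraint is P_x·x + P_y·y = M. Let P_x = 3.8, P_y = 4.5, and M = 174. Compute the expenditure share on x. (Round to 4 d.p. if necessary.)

Set MRS = P_x/P_y: (9/x)/1 = P_x/P_y.
So x*(P_x,P_y) = 9·P_y/P_x, independent of income; and y* = (M − 9·P_y)/P_y.
At the given prices: x* = 9·4.5/3.8 = 10.6579, and y* = 29.6667.
Expenditure on x: 3.8·10.6579 = 40.5; share = 0.2328.

share on x = 0.2328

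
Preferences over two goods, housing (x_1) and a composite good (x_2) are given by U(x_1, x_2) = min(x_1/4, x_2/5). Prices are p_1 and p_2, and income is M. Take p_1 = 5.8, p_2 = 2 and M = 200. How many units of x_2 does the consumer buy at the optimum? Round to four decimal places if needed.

Demand: x_1*(p_1,p_2,M) = 4·M/(4·p_1 + 5·p_2), x_2* = 5·M/(4·p_1 + 5·p_2).
Here 4·5.8 + 5·2 = 33.2, giving x_2* = 30.1205.

x_2* = 30.1205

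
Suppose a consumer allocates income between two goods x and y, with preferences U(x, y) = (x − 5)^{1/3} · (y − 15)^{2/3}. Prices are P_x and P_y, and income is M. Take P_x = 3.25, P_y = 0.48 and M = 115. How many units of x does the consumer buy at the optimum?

x* = 14.3897

Substituting into the budget: x* = 5 + 1/3·(M − 5·P_x − 15·P_y)/P_x, and y* = 15 + 2/3·(…)/P_y.
Discretionary income = 115 − 5·3.25 − 15·0.48 = 91.55; x* = 5 + 1/3·91.55/3.25 = 14.3897.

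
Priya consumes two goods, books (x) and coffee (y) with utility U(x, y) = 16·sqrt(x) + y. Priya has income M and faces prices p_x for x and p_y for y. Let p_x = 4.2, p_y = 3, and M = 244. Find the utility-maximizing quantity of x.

x* = 32.6531

Utility is quasi-linear in y; the FOC for x is 8/√x = p_x/p_y.
Thus x* = (8·p_y/p_x)² — independent of M — with the rest of income spent on y.
Plugging in: x* = (8·3/4.2)² = 32.6531.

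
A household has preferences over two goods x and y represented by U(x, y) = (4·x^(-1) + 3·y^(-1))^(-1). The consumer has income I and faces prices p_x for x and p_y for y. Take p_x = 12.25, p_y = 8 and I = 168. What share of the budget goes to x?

From the CES first-order condition, (4/3)·(y/x)^(2) = p_x/p_y.
Solve for the ratio: y/x = [(3/4)·p_x/p_y]^(0.5).
Substitute y = (y/x)·x into the budget: x* = I/(p_x + p_y·(y/x)).
Numerically y/x = 1.071652, so x* = 168/(12.25 + 8·1.071652) = 8.0679 and y* = 1.071652·8.0679 = 8.646.
Expenditure on x: 12.25·8.0679 = 98.832; share = 0.5883.

share on x = 0.5883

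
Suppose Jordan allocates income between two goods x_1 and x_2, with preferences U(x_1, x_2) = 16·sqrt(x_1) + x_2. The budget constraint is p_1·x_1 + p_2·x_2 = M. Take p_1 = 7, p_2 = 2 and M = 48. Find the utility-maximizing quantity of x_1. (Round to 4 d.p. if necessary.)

x_1* = 5.2245

Utility is quasi-linear in x_2; the FOC for x_1 is 8/√x_1 = p_1/p_2.
Thus x_1* = (8·p_2/p_1)² — independent of M — with the rest of income spent on x_2.
Plugging in: x_1* = (8·2/7)² = 5.2245.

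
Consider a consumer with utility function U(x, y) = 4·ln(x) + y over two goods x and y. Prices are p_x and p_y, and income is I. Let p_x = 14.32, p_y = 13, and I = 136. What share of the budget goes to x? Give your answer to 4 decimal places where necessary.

Set MRS = p_x/p_y: (4/x)/1 = p_x/p_y.
So x*(p_x,p_y) = 4·p_y/p_x, independent of income; and y* = (I − 4·p_y)/p_y.
At the given prices: x* = 4·13/14.32 = 3.6313, and y* = 6.4615.
Expenditure on x: 14.32·3.6313 = 52; share = 0.3824.

share on x = 0.3824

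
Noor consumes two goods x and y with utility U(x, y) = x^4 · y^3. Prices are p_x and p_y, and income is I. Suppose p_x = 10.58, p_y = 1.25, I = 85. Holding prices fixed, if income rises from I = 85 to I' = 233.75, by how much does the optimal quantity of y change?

Δy* = 51

The MRS is (4/3)·y/x. Set MRS = p_x/p_y.
So 4·p_y·y = 3·p_x·x; combined with the budget, a share 4/7 of income goes to x.
Demand: x*(p_x,p_y,I) = 4/7·I/p_x and y* = 3/7·I/p_y.
At p_x=10.58, p_y=1.25, I=85: y* = 3/7·85/1.25 = 29.1429.
At I' = 233.75: y* = 80.1429. Change: 80.1429 − 29.1429 = 51.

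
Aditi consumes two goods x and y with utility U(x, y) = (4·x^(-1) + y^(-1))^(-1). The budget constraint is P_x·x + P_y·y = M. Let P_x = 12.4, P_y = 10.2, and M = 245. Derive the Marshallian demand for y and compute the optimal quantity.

MU_x ∝ 4·x^(-2), MU_y ∝ y^(-2), so MRS = 4·(y/x)^(2) = P_x/P_y.
Solve for the ratio: y/x = [(1/4)·P_x/P_y]^(0.5).
With the ratio pinned down, the budget gives x* = M/(P_x + P_y·(y/x)) and y* = (y/x)·x*.
Numerically y/x = 0.551291, so x* = 245/(12.4 + 10.2·0.551291) = 13.5936 and y* = 0.551291·13.5936 = 7.494.

y* = 7.494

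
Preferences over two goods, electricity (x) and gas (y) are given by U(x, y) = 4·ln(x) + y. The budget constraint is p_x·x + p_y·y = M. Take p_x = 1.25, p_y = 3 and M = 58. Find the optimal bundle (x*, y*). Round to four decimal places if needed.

Set MRS = p_x/p_y: (4/x)/1 = p_x/p_y.
So x*(p_x,p_y) = 4·p_y/p_x, independent of income; and y* = (M − 4·p_y)/p_y.
At the given prices: x* = 4·3/1.25 = 9.6, and y* = 15.3333.

x* = 9.6, y* = 15.3333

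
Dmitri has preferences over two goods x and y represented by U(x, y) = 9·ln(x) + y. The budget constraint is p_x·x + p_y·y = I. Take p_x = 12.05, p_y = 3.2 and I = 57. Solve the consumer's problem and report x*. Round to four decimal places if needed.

x* = 2.39

Set MRS = p_x/p_y: (9/x)/1 = p_x/p_y.
So x*(p_x,p_y) = 9·p_y/p_x, independent of income; and y* = (I − 9·p_y)/p_y.
At the given prices: x* = 9·3.2/12.05 = 2.39.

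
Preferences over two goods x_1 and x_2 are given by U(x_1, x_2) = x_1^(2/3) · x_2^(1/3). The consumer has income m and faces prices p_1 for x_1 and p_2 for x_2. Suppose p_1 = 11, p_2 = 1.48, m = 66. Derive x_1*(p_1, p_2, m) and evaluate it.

Demand: x_1*(p_1,p_2,m) = 2/3·m/p_1 and x_2* = 1/3·m/p_2.
At p_1=11, p_2=1.48, m=66: x_1* = 2/3·66/11 = 4.

x_1* = 4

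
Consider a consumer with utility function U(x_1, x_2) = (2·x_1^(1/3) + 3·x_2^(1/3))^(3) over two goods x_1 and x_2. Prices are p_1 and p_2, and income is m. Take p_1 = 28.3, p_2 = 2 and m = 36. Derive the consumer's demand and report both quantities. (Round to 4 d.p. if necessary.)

MU_x_1 ∝ 2·x_1^(-2/3), MU_x_2 ∝ 3·x_2^(-2/3), so MRS = (2/3)·(x_2/x_1)^(2/3) = p_1/p_2.
Solve for the ratio: x_2/x_1 = [(3/2)·p_1/p_2]^(1.5).
Substitute x_2 = (x_2/x_1)·x_1 into the budget: x_1* = m/(p_1 + p_2·(x_2/x_1)).
Numerically x_2/x_1 = 97.784844, so x_1* = 36/(28.3 + 2·97.784844) = 0.1608 and x_2* = 97.784844·0.1608 = 15.7246.

x_1* = 0.1608, x_2* = 15.7246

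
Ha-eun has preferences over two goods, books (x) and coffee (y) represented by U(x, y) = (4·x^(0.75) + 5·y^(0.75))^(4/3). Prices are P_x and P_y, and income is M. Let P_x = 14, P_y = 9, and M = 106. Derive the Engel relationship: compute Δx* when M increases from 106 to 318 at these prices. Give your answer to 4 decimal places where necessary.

Δx* = 1.4861

From the CES first-order condition, (4/5)·(y/x)^(0.25) = P_x/P_y.
Solve for the ratio: y/x = [(5/4)·P_x/P_y]^(4).
With the ratio pinned down, the budget gives x* = M/(P_x + P_y·(y/x)) and y* = (y/x)·x*.
Numerically y/x = 14.294934, so x* = 106/(14 + 9·14.294934) = 0.7431.
At M' = 318: x* = 2.2292. Change: 2.2292 − 0.7431 = 1.4861.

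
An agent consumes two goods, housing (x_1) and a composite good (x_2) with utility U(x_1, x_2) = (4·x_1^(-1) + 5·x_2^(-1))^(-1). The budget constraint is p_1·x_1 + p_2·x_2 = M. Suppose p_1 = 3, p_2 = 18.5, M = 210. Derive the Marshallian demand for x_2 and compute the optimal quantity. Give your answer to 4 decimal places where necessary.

MRS = MU_x_1/MU_x_2 = (4/5)·(x_2/x_1)^(2). Set equal to p_1/p_2.
Hence x_2/x_1 = ((5/4)·p_1/p_2)^(1/(2)), i.e. raised to the 0.5 power.
With the ratio pinned down, the budget gives x_1* = M/(p_1 + p_2·(x_2/x_1)) and x_2* = (x_2/x_1)·x_1*.
Numerically x_2/x_1 = 0.450225, so x_1* = 210/(3 + 18.5·0.450225) = 18.5362 and x_2* = 0.450225·18.5362 = 8.3455.

x_2* = 8.3455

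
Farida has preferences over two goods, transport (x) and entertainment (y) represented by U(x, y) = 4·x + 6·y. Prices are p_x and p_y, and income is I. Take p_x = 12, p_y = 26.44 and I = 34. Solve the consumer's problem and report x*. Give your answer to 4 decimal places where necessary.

Numerically: x* = 2.8333, y* = 0.

x* = 2.8333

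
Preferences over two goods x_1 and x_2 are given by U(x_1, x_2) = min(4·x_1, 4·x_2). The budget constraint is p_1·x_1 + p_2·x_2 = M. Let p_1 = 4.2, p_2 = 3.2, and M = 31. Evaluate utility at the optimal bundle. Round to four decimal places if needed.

V = 16.7568

Leontief preferences: the optimum is at the kink where x_1/4 = x_2/4, i.e. x_2 = x_1.
Budget: p_1·x_1 + p_2·x_1 = M, so (4·p_1 + 4·p_2)·x_1 = 4·M.
Demand: x_1*(p_1,p_2,M) = 4·M/(4·p_1 + 4·p_2), x_2* = 4·M/(4·p_1 + 4·p_2).
Here 4·4.2 + 4·3.2 = 29.6, giving x_1* = 4.1892 and x_2* = 4.1892.
Utility at the optimum: U(4.1892, 4.1892) = 16.7568.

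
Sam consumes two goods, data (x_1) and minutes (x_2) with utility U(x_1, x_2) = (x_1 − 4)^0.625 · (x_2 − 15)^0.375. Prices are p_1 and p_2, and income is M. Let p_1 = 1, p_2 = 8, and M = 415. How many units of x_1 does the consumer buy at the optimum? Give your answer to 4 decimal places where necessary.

MRS = (5/3)·(x_2−15)/(x_1−4). Tangency with p_1/p_2 gives x_2−15 = (3/5)·(p_1/p_2)·(x_1−4).
After buying the subsistence bundle (4, 15), a share 0.625 of the remaining income goes to x_1: x_1* = 4 + 0.625·(M − 4p_1 − 15p_2)/p_1.
Discretionary income = 415 − 4·1 − 15·8 = 291; x_1* = 4 + 0.625·291/1 = 185.875.

x_1* = 185.875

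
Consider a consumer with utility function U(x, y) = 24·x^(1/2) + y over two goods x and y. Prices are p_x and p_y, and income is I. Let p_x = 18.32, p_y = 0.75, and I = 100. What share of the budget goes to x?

share on x = 0.0442

Set MRS = p_x/p_y: 12·x^(−1/2) = p_x/p_y.
Solve: √x = 12·p_y/p_x, so x*(p_x,p_y) = (12·p_y/p_x)², and y* = (I − p_x·x*)/p_y.
Plugging in: x* = (12·0.75/18.32)² = 0.2413, y* = 127.4381.
Expenditure on x: 18.32·0.2413 = 4.4214; share = 0.0442.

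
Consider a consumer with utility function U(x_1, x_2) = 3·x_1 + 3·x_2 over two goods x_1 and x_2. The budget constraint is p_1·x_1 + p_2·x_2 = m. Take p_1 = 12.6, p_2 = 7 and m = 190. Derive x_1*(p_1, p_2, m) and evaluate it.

Perfect substitutes: compare marginal utility per dollar. 3/p_1 vs 3/p_2 → 0.2381 vs 0.4286.
x_2 gives more utility per dollar, so spend all income on x_2: x_2* = m/p_2, x_1* = 0.
Numerically: x_1* = 0, x_2* = 27.1429.

x_1* = 0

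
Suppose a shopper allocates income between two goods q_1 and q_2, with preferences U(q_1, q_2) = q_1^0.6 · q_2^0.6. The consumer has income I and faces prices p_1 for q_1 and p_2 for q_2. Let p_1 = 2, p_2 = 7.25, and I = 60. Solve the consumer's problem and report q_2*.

Tangency: MRS = q_2/q_1 = p_1/p_2.
So 0.6·p_2·q_2 = 0.6·p_1·q_1; combined with the budget, a share 0.5 of income goes to q_1.
Demand: q_1*(p_1,p_2,I) = 0.5·I/p_1 and q_2* = 0.5·I/p_2.
At p_1=2, p_2=7.25, I=60: q_2* = 0.5·60/7.25 = 4.1379.

q_2* = 4.1379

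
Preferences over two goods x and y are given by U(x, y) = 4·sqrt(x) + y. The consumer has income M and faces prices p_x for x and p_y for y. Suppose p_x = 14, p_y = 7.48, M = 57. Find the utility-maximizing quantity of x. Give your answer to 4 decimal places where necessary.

x* = 1.1418

Set MRS = p_x/p_y: 2·x^(−1/2) = p_x/p_y.
Thus x* = (2·p_y/p_x)² — independent of M — with the rest of income spent on y.
Plugging in: x* = (2·7.48/14)² = 1.1418.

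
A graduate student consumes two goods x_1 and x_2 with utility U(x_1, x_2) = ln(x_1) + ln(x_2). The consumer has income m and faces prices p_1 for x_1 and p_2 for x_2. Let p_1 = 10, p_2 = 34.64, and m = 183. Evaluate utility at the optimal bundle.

The MRS is x_2/x_1. Set MRS = p_1/p_2.
So p_2·x_2 = p_1·x_1; combined with the budget, a share 0.5 of income goes to x_1.
Demand: x_1*(p_1,p_2,m) = 0.5·m/p_1 and x_2* = 0.5·m/p_2.
At p_1=10, p_2=34.64, m=183: x_1* = 0.5·183/10 = 9.15, x_2* = 2.6415.
Utility at the optimum: U(9.15, 2.6415) = 3.1851.

V = 3.1851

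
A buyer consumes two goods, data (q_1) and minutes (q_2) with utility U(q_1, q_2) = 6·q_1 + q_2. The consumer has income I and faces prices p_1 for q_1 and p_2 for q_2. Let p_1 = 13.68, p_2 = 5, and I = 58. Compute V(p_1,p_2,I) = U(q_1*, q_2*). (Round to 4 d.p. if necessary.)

V = 25.4386

Linear utility — the consumer picks whichever good has higher MU/price: 6/13.68 = 0.4386 vs 1/5 = 0.2.
q_1 gives more utility per dollar, so spend all income on q_1: q_1* = I/p_1, q_2* = 0.
Numerically: q_1* = 4.2398, q_2* = 0.
Utility at the optimum: U(4.2398, 0) = 25.4386.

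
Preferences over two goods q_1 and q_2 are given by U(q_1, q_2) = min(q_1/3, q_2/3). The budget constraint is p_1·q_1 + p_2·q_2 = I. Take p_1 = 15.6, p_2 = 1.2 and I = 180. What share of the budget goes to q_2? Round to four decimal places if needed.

share on q_2 = 0.0714

With perfect complements, no substitution: consume in ratio q_1:q_2 = 3:3.
Budget: p_1·q_1 + p_2·q_1 = I, so (3·p_1 + 3·p_2)·q_1 = 3·I.
Demand: q_1*(p_1,p_2,I) = 3·I/(3·p_1 + 3·p_2), q_2* = 3·I/(3·p_1 + 3·p_2).
Here 3·15.6 + 3·1.2 = 50.4, giving q_1* = 10.7143 and q_2* = 10.7143.
Expenditure on q_2: 1.2·10.7143 = 12.8571; share = 0.0714.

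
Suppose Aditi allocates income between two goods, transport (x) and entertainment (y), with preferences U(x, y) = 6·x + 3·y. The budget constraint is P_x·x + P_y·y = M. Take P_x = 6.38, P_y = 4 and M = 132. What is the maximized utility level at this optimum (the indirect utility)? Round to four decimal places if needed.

Linear utility — the consumer picks whichever good has higher MU/price: 6/6.38 = 0.9404 vs 3/4 = 0.75.
x gives more utility per dollar, so spend all income on x: x* = M/P_x, y* = 0.
Numerically: x* = 20.6897, y* = 0.
Utility at the optimum: U(20.6897, 0) = 124.1379.

V = 124.1379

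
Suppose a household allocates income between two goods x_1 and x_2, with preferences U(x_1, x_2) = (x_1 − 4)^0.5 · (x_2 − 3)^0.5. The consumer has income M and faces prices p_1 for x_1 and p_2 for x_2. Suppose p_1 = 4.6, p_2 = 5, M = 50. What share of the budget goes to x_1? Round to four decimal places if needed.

Let x_1' = x_1−4, x_2' = x_2−3. MRS = x_2'/x_1' = p_1/p_2.
After buying the subsistence bundle (4, 3), a share 0.5 of the remaining income goes to x_1: x_1* = 4 + 0.5·(M − 4p_1 − 3p_2)/p_1.
Discretionary income = 50 − 4·4.6 − 3·5 = 16.6; x_1* = 4 + 0.5·16.6/4.6 = 5.8043; x_2* = 3 + 0.5·16.6/5 = 4.66.
Expenditure on x_1: 4.6·5.8043 = 26.7; share = 0.534.

share on x_1 = 0.534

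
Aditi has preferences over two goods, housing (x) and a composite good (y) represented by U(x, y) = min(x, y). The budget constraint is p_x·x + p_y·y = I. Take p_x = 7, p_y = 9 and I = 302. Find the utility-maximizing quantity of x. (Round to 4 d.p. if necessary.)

x* = 18.875

Leontief preferences: the optimum is at the kink where x/1 = y/1, i.e. y = x.
Budget: p_x·x + p_y·x = I, so (p_x + p_y)·x = I.
Demand: x*(p_x,p_y,I) = I/(p_x + p_y), y* = I/(p_x + p_y).
Here 7 + 9 = 16, giving x* = 18.875.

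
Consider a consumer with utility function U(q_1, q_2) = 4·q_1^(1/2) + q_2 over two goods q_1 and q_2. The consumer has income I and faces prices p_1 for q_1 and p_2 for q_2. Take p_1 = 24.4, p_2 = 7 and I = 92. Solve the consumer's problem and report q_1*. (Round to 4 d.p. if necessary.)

MU_q_1 = 2/√q_1, MU_q_2 = 1. Tangency: 2/√q_1 = p_1/p_2.
Thus q_1* = (2·p_2/p_1)² — independent of I — with the rest of income spent on q_2.
Plugging in: q_1* = (2·7/24.4)² = 0.3292.

q_1* = 0.3292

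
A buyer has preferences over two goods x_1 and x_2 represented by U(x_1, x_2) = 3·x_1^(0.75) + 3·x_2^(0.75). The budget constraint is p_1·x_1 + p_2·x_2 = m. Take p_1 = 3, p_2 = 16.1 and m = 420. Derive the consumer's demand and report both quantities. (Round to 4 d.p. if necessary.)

x_1* = 139.1001, x_2* = 0.1677

MRS = MU_x_1/MU_x_2 = (x_2/x_1)^(0.25). Set equal to p_1/p_2.
Solve for the ratio: x_2/x_1 = [p_1/p_2]^(4).
With the ratio pinned down, the budget gives x_1* = m/(p_1 + p_2·(x_2/x_1)) and x_2* = (x_2/x_1)·x_1*.
Numerically x_2/x_1 = 0.001206, so x_1* = 420/(3 + 16.1·0.001206) = 139.1001 and x_2* = 0.001206·139.1001 = 0.1677.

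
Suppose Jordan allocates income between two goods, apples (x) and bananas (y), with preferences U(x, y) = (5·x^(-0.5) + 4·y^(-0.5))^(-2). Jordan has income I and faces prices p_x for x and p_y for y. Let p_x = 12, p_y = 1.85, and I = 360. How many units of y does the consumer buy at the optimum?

MU_x ∝ 5·x^(-1.5), MU_y ∝ 4·y^(-1.5), so MRS = (5/4)·(y/x)^(1.5) = p_x/p_y.
Hence y/x = ((4/5)·p_x/p_y)^(1/(1.5)), i.e. raised to the 2/3 power.
With the ratio pinned down, the budget gives x* = I/(p_x + p_y·(y/x)) and y* = (y/x)·x*.
Numerically y/x = 2.997319, so x* = 360/(12 + 1.85·2.997319) = 20.5186 and y* = 2.997319·20.5186 = 61.5009.

y* = 61.5009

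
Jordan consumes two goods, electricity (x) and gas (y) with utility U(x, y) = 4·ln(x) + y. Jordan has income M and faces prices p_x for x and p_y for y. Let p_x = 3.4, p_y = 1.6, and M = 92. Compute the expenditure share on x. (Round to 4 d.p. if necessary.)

So x*(p_x,p_y) = 4·p_y/p_x, independent of income; and y* = (M − 4·p_y)/p_y.
At the given prices: x* = 4·1.6/3.4 = 1.8824, and y* = 53.5.
Expenditure on x: 3.4·1.8824 = 6.4; share = 0.0696.

share on x = 0.0696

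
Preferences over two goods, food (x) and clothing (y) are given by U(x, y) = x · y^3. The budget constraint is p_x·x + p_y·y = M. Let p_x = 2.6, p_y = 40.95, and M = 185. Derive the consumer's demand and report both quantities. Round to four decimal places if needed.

x* = 17.7885, y* = 3.3883

Tangency: MRS = (1/3)·y/x = p_x/p_y.
So p_y·y = 3·p_x·x; combined with the budget, a share 0.25 of income goes to x.
Demand: x*(p_x,p_y,M) = 0.25·M/p_x and y* = 0.75·M/p_y.
At p_x=2.6, p_y=40.95, M=185: x* = 0.25·185/2.6 = 17.7885, y* = 3.3883.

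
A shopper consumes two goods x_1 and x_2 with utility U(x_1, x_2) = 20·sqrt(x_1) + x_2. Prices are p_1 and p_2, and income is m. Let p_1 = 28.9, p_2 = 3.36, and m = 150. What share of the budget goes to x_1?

Utility is quasi-linear in x_2; the FOC for x_1 is 10/√x_1 = p_1/p_2.
Thus x_1* = (10·p_2/p_1)² — independent of m — with the rest of income spent on x_2.
Plugging in: x_1* = (10·3.36/28.9)² = 1.3517, x_2* = 33.0166.
Expenditure on x_1: 28.9·1.3517 = 39.0644; share = 0.2604.

share on x_1 = 0.2604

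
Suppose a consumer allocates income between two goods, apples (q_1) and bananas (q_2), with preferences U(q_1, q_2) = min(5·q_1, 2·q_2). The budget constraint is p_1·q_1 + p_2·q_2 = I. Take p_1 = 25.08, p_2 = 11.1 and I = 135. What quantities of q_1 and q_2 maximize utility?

q_1* = 2.5554, q_2* = 6.3884

With perfect complements, no substitution: consume in ratio q_1:q_2 = 2:5.
Budget: p_1·q_1 + p_2·(5/2)·q_1 = I, so (2·p_1 + 5·p_2)·q_1 = 2·I.
Demand: q_1*(p_1,p_2,I) = 2·I/(2·p_1 + 5·p_2), q_2* = 5·I/(2·p_1 + 5·p_2).
Here 2·25.08 + 5·11.1 = 105.66, giving q_1* = 2.5554 and q_2* = 6.3884.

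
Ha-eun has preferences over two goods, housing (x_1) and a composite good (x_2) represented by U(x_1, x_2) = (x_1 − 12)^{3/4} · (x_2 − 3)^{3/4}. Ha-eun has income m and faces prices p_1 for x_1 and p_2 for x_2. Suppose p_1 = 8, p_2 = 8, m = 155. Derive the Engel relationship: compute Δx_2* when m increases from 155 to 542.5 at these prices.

MRS = (x_2−3)/(x_1−12). Tangency with p_1/p_2 gives x_2−3 = (p_1/p_2)·(x_1−12).
After buying the subsistence bundle (12, 3), a share 0.5 of the remaining income goes to x_1: x_1* = 12 + 0.5·(m − 12p_1 − 3p_2)/p_1.
Discretionary income = 155 − 12·8 − 3·8 = 35; x_2* = 3 + 0.5·35/8 = 5.1875.
At m' = 542.5: x_2* = 29.4062. Change: 29.4062 − 5.1875 = 24.2188.

Δx_2* = 24.2188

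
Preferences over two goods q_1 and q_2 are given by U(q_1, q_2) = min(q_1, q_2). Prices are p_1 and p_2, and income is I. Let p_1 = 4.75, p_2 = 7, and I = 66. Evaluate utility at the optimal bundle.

Here 4.75 + 7 = 11.75, giving q_1* = 5.617 and q_2* = 5.617.
Utility at the optimum: U(5.617, 5.617) = 5.617.

V = 5.617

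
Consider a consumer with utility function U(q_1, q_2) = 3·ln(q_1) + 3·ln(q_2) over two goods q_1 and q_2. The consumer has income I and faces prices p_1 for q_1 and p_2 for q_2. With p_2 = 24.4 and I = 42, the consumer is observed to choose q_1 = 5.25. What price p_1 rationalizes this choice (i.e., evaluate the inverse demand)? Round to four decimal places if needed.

p_1 = 4

MU_q_1/MU_q_2 = (3·q_2)/(3·q_1); tangency sets this equal to p_1/p_2.
So 3·p_2·q_2 = 3·p_1·q_1; combined with the budget, a share 0.5 of income goes to q_1.
Demand: q_1*(p_1,p_2,I) = 0.5·I/p_1 and q_2* = 0.5·I/p_2.
Set q_1* = 5.25 in the demand function and solve for p_1: p_1 = 4.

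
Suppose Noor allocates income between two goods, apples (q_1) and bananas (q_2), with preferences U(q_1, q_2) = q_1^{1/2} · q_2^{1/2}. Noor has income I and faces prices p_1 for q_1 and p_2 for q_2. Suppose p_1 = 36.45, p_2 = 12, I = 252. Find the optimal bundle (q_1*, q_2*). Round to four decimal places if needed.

q_1* = 3.4568, q_2* = 10.5

At p_1=36.45, p_2=12, I=252: q_1* = 0.5·252/36.45 = 3.4568, q_2* = 10.5.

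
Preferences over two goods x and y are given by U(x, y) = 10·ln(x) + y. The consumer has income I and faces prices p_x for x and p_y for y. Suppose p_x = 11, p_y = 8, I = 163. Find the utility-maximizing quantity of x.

MU_x = 10/x, MU_y = 1. Tangency: 10/x = p_x/p_y.
So x*(p_x,p_y) = 10·p_y/p_x, independent of income; and y* = (I − 10·p_y)/p_y.
At the given prices: x* = 10·8/11 = 7.2727.

x* = 7.2727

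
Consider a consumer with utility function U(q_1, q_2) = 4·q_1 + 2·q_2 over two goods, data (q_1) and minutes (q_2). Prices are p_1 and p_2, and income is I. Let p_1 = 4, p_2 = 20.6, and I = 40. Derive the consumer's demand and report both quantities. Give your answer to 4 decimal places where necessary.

Linear utility — the consumer picks whichever good has higher MU/price: 4/4 = 1 vs 2/20.6 = 0.0971.
q_1 gives more utility per dollar, so spend all income on q_1: q_1* = I/p_1, q_2* = 0.
Numerically: q_1* = 10, q_2* = 0.

q_1* = 10, q_2* = 0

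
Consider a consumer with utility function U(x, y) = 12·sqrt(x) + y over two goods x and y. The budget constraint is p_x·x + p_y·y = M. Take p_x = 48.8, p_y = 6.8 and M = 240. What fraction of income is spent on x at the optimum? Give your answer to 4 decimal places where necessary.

Solve: √x = 6·p_y/p_x, so x*(p_x,p_y) = (6·p_y/p_x)², and y* = (M − p_x·x*)/p_y.
Plugging in: x* = (6·6.8/48.8)² = 0.699, y* = 30.2777.
Expenditure on x: 48.8·0.699 = 34.1115; share = 0.1421.

share on x = 0.1421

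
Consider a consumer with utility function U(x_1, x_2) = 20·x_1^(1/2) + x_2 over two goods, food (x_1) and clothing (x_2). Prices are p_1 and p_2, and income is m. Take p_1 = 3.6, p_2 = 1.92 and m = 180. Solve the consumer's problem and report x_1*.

Set MRS = p_1/p_2: 10·x_1^(−1/2) = p_1/p_2.
Thus x_1* = (10·p_2/p_1)² — independent of m — with the rest of income spent on x_2.
Plugging in: x_1* = (10·1.92/3.6)² = 28.4444.

x_1* = 28.4444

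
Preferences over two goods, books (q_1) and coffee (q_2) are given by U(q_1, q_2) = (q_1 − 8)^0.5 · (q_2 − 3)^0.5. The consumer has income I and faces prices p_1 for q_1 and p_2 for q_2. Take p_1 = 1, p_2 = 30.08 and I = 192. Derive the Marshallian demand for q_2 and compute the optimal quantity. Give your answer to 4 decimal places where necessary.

MRS = (q_2−3)/(q_1−8). Tangency with p_1/p_2 gives q_2−3 = (p_1/p_2)·(q_1−8).
After buying the subsistence bundle (8, 3), a share 0.5 of the remaining income goes to q_1: q_1* = 8 + 0.5·(I − 8p_1 − 3p_2)/p_1.
Discretionary income = 192 − 8·1 − 3·30.08 = 93.76; q_2* = 3 + 0.5·93.76/30.08 = 4.5585.

q_2* = 4.5585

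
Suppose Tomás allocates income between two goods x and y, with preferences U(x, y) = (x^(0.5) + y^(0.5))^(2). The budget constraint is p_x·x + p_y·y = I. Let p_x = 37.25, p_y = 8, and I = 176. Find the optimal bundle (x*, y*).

x* = 0.8353, y* = 18.1105

MRS = MU_x/MU_y = (y/x)^(0.5). Set equal to p_x/p_y.
Solve for the ratio: y/x = [p_x/p_y]^(2).
Substitute y = (y/x)·x into the budget: x* = I/(p_x + p_y·(y/x)).
Numerically y/x = 21.680664, so x* = 176/(37.25 + 8·21.680664) = 0.8353 and y* = 21.680664·0.8353 = 18.1105.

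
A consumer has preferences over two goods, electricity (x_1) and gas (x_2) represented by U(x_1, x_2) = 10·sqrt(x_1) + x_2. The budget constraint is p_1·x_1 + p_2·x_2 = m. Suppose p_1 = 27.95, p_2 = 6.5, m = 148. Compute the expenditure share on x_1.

share on x_1 = 0.2553

Set MRS = p_1/p_2: 5·x_1^(−1/2) = p_1/p_2.
Thus x_1* = (5·p_2/p_1)² — independent of m — with the rest of income spent on x_2.
Plugging in: x_1* = (5·6.5/27.95)² = 1.3521, x_2* = 16.9553.
Expenditure on x_1: 27.95·1.3521 = 37.7907; share = 0.2553.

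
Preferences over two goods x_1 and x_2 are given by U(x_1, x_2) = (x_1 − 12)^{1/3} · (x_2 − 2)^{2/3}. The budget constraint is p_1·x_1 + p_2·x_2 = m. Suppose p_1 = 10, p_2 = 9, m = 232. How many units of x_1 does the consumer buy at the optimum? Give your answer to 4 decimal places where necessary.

Discretionary income = 232 − 12·10 − 2·9 = 94; x_1* = 12 + 1/3·94/10 = 15.1333.

x_1* = 15.1333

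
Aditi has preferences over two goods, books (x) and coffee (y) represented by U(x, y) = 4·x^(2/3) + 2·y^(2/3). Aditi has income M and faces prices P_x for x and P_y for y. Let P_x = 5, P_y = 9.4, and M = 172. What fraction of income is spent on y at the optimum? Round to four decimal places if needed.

With the ratio pinned down, the budget gives x* = M/(P_x + P_y·(y/x)) and y* = (y/x)·x*.
Numerically y/x = 0.018812, so x* = 172/(5 + 9.4·0.018812) = 33.2249 and y* = 0.018812·33.2249 = 0.625.
Expenditure on y: 9.4·0.625 = 5.8753; share = 0.0342.

share on y = 0.0342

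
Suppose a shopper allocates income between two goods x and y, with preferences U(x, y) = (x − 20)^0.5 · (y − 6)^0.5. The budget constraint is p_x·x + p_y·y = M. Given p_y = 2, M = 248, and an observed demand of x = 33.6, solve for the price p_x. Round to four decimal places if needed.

p_x = 5

This is Cobb-Douglas in (x−20, y−6): tangency gives 0.5·p_y·(y−6) = 0.5·p_x·(x−20).
After buying the subsistence bundle (20, 6), a share 0.5 of the remaining income goes to x: x* = 20 + 0.5·(M − 20p_x − 6p_y)/p_x.
Set x* = 33.6 in the demand function and solve for p_x: p_x = 5.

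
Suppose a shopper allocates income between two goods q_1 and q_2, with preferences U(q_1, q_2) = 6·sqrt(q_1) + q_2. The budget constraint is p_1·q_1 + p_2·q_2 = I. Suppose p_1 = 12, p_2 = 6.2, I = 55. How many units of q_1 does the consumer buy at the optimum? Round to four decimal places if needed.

q_1* = 2.4025

Utility is quasi-linear in q_2; the FOC for q_1 is 3/√q_1 = p_1/p_2.
Solve: √q_1 = 3·p_2/p_1, so q_1*(p_1,p_2) = (3·p_2/p_1)², and q_2* = (I − p_1·q_1*)/p_2.
Plugging in: q_1* = (3·6.2/12)² = 2.4025.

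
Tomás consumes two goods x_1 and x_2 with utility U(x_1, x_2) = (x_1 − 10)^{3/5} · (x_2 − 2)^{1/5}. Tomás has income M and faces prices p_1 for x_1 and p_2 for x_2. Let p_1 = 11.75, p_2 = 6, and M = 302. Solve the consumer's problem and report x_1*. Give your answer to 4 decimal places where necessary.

x_1* = 21.0106

MRS = 3·(x_2−2)/(x_1−10). Tangency with p_1/p_2 gives x_2−2 = (1/3)·(p_1/p_2)·(x_1−10).
Substituting into the budget: x_1* = 10 + 0.75·(M − 10·p_1 − 2·p_2)/p_1, and x_2* = 2 + 0.25·(…)/p_2.
Discretionary income = 302 − 10·11.75 − 2·6 = 172.5; x_1* = 10 + 0.75·172.5/11.75 = 21.0106.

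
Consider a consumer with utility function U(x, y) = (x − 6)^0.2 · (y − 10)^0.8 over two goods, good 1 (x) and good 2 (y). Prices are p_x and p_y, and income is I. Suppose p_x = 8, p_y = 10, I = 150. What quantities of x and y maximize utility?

x* = 6.05, y* = 10.16

This is Cobb-Douglas in (x−6, y−10): tangency gives 0.2·p_y·(y−10) = 0.8·p_x·(x−6).
Substituting into the budget: x* = 6 + 0.2·(I − 6·p_x − 10·p_y)/p_x, and y* = 10 + 0.8·(…)/p_y.
Discretionary income = 150 − 6·8 − 10·10 = 2; x* = 6 + 0.2·2/8 = 6.05; y* = 10 + 0.8·2/10 = 10.16.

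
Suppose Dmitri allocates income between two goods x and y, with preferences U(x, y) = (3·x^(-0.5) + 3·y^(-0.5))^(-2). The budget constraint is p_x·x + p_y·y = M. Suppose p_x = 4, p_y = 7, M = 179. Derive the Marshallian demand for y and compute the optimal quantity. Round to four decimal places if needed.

From the CES first-order condition, (y/x)^(1.5) = p_x/p_y.
Hence y/x = (p_x/p_y)^(1/(1.5)), i.e. raised to the 2/3 power.
With the ratio pinned down, the budget gives x* = M/(p_x + p_y·(y/x)) and y* = (y/x)·x*.
Numerically y/x = 0.688612, so x* = 179/(4 + 7·0.688612) = 20.2941 and y* = 0.688612·20.2941 = 13.9748.

y* = 13.9748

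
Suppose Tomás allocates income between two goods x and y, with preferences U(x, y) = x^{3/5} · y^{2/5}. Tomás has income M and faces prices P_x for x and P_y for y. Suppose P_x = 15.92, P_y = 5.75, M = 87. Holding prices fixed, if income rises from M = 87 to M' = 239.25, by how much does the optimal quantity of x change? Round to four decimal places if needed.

Δx* = 5.7381

Demand: x*(P_x,P_y,M) = 0.6·M/P_x and y* = 0.4·M/P_y.
At P_x=15.92, P_y=5.75, M=87: x* = 0.6·87/15.92 = 3.2789.
At M' = 239.25: x* = 9.017. Change: 9.017 − 3.2789 = 5.7381.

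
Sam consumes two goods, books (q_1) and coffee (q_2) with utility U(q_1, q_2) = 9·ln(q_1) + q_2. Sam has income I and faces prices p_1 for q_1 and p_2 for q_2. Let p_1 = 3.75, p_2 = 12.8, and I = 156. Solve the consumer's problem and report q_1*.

q_1* = 30.72

At the given prices: q_1* = 9·12.8/3.75 = 30.72.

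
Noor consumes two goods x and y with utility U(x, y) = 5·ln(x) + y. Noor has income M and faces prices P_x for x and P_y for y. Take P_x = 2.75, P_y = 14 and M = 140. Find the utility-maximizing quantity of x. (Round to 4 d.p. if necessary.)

x* = 25.4545

Set MRS = P_x/P_y: (5/x)/1 = P_x/P_y.
So x*(P_x,P_y) = 5·P_y/P_x, independent of income; and y* = (M − 5·P_y)/P_y.
At the given prices: x* = 5·14/2.75 = 25.4545.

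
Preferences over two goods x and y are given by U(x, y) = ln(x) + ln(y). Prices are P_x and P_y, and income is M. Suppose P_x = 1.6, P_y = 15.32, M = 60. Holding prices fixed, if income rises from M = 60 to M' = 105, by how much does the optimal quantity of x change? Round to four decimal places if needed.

Δx* = 14.0625

MU_x/MU_y = (y)/(x); tangency sets this equal to P_x/P_y.
So P_y·y = P_x·x; combined with the budget, a share 0.5 of income goes to x.
Demand: x*(P_x,P_y,M) = 0.5·M/P_x and y* = 0.5·M/P_y.
At P_x=1.6, P_y=15.32, M=60: x* = 0.5·60/1.6 = 18.75.
At M' = 105: x* = 32.8125. Change: 32.8125 − 18.75 = 14.0625.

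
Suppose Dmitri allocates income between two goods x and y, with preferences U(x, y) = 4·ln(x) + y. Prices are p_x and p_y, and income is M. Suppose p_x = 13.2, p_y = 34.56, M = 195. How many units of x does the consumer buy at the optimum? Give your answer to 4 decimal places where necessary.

x* = 10.4727

Set MRS = p_x/p_y: (4/x)/1 = p_x/p_y.
So x*(p_x,p_y) = 4·p_y/p_x, independent of income; and y* = (M − 4·p_y)/p_y.
At the given prices: x* = 4·34.56/13.2 = 10.4727.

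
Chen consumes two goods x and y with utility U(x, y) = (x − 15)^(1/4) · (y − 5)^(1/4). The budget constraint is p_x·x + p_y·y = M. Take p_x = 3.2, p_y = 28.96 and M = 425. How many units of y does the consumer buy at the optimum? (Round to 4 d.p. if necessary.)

MRS = (y−5)/(x−15). Tangency with p_x/p_y gives y−5 = (p_x/p_y)·(x−15).
After buying the subsistence bundle (15, 5), a share 0.5 of the remaining income goes to x: x* = 15 + 0.5·(M − 15p_x − 5p_y)/p_x.
Discretionary income = 425 − 15·3.2 − 5·28.96 = 232.2; y* = 5 + 0.5·232.2/28.96 = 9.009.

y* = 9.009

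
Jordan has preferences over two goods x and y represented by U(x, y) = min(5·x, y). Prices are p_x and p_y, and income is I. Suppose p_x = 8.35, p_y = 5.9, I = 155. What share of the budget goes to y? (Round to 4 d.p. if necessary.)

share on y = 0.7794

Leontief preferences: the optimum is at the kink where x/1 = y/5, i.e. y = 5·x.
Budget: p_x·x + p_y·5·x = I, so (p_x + 5·p_y)·x = I.
Demand: x*(p_x,p_y,I) = I/(p_x + 5·p_y), y* = 5·I/(p_x + 5·p_y).
Here 8.35 + 5·5.9 = 37.85, giving x* = 4.0951 and y* = 20.4756.
Expenditure on y: 5.9·20.4756 = 120.8058; share = 0.7794.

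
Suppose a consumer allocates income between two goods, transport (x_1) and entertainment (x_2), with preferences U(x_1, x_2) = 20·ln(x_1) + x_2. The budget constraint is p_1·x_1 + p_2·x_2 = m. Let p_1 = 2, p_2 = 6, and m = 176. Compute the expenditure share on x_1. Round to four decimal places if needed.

share on x_1 = 0.6818

Set MRS = p_1/p_2: (20/x_1)/1 = p_1/p_2.
So x_1*(p_1,p_2) = 20·p_2/p_1, independent of income; and x_2* = (m − 20·p_2)/p_2.
At the given prices: x_1* = 20·6/2 = 60, and x_2* = 9.3333.
Expenditure on x_1: 2·60 = 120; share = 0.6818.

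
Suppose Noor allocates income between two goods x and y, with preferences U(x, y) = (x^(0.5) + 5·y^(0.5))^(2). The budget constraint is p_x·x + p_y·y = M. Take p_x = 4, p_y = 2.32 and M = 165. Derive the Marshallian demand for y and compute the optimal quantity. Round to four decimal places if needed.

Substitute y = (y/x)·x into the budget: x* = M/(p_x + p_y·(y/x)).
Numerically y/x = 74.31629, so x* = 165/(4 + 2.32·74.31629) = 0.9353 and y* = 74.31629·0.9353 = 69.5081.

y* = 69.5081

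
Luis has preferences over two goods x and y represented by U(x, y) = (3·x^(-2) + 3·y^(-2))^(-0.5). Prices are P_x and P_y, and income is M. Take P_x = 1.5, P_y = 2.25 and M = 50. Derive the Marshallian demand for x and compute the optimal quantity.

MRS = MU_x/MU_y = (y/x)^(3). Set equal to P_x/P_y.
Solve for the ratio: y/x = [P_x/P_y]^(1/3).
Substitute y = (y/x)·x into the budget: x* = M/(P_x + P_y·(y/x)).
Numerically y/x = 0.87358, so x* = 50/(1.5 + 2.25·0.87358) = 14.4277.

x* = 14.4277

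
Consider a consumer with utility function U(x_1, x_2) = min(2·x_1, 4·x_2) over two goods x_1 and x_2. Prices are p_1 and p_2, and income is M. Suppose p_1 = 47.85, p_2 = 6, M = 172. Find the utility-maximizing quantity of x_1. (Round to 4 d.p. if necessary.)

x_1* = 3.3825

With perfect complements, no substitution: consume in ratio x_1:x_2 = 4:2.
Budget: p_1·x_1 + p_2·(1/2)·x_1 = M, so (4·p_1 + 2·p_2)·x_1 = 4·M.
Demand: x_1*(p_1,p_2,M) = 4·M/(4·p_1 + 2·p_2), x_2* = 2·M/(4·p_1 + 2·p_2).
Here 4·47.85 + 2·6 = 203.4, giving x_1* = 3.3825.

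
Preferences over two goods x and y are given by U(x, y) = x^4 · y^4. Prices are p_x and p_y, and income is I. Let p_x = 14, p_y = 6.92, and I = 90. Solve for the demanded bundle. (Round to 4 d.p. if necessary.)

x* = 3.2143, y* = 6.5029

The MRS is y/x. Set MRS = p_x/p_y.
So 4·p_y·y = 4·p_x·x; combined with the budget, a share 0.5 of income goes to x.
Demand: x*(p_x,p_y,I) = 0.5·I/p_x and y* = 0.5·I/p_y.
At p_x=14, p_y=6.92, I=90: x* = 0.5·90/14 = 3.2143, y* = 6.5029.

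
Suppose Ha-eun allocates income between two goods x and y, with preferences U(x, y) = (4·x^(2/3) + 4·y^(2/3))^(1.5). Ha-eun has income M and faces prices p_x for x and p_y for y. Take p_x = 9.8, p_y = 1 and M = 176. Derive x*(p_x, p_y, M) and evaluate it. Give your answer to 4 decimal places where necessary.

x* = 0.1851

MRS = MU_x/MU_y = (y/x)^(1/3). Set equal to p_x/p_y.
Hence y/x = (p_x/p_y)^(1/(1/3)), i.e. raised to the 3 power.
Substitute y = (y/x)·x into the budget: x* = M/(p_x + p_y·(y/x)).
Numerically y/x = 941.192, so x* = 176/(9.8 + 1·941.192) = 0.1851.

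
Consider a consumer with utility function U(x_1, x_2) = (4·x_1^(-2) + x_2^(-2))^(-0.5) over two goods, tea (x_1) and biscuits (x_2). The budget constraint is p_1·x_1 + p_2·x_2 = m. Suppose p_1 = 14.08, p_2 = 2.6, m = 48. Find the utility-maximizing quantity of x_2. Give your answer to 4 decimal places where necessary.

x_2* = 3.1316

MU_x_1 ∝ 4·x_1^(-3), MU_x_2 ∝ x_2^(-3), so MRS = 4·(x_2/x_1)^(3) = p_1/p_2.
Hence x_2/x_1 = ((1/4)·p_1/p_2)^(1/(3)), i.e. raised to the 1/3 power.
With the ratio pinned down, the budget gives x_1* = m/(p_1 + p_2·(x_2/x_1)) and x_2* = (x_2/x_1)·x_1*.
Numerically x_2/x_1 = 1.106258, so x_1* = 48/(14.08 + 2.6·1.106258) = 2.8308 and x_2* = 1.106258·2.8308 = 3.1316.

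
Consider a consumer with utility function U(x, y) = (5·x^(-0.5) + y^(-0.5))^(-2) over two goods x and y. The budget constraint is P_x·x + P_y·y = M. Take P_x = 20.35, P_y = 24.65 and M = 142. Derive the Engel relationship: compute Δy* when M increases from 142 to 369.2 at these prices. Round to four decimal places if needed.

Δy* = 2.4625

Substitute y = (y/x)·x into the budget: x* = M/(P_x + P_y·(y/x)).
Numerically y/x = 0.300967, so x* = 142/(20.35 + 24.65·0.300967) = 5.1136 and y* = 0.300967·5.1136 = 1.539.
At M' = 369.2: y* = 4.0015. Change: 4.0015 − 1.539 = 2.4625.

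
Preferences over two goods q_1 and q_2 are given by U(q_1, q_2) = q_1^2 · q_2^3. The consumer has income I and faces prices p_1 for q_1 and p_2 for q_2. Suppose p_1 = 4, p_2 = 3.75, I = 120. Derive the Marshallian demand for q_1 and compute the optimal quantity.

Demand: q_1*(p_1,p_2,I) = 0.4·I/p_1 and q_2* = 0.6·I/p_2.
At p_1=4, p_2=3.75, I=120: q_1* = 0.4·120/4 = 12.

q_1* = 12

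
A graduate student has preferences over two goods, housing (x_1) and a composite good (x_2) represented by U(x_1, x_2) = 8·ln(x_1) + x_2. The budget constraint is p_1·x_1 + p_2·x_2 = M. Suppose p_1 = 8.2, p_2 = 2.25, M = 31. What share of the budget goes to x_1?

MU_x_1 = 8/x_1, MU_x_2 = 1. Tangency: 8/x_1 = p_1/p_2.
So x_1*(p_1,p_2) = 8·p_2/p_1, independent of income; and x_2* = (M − 8·p_2)/p_2.
At the given prices: x_1* = 8·2.25/8.2 = 2.1951, and x_2* = 5.7778.
Expenditure on x_1: 8.2·2.1951 = 18; share = 0.5806.

share on x_1 = 0.5806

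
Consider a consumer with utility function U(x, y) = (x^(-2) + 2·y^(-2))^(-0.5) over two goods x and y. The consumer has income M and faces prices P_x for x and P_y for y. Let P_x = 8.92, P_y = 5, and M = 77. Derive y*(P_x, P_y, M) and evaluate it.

y* = 7.105

From the CES first-order condition, (1/2)·(y/x)^(3) = P_x/P_y.
Hence y/x = (2·P_x/P_y)^(1/(3)), i.e. raised to the 1/3 power.
With the ratio pinned down, the budget gives x* = M/(P_x + P_y·(y/x)) and y* = (y/x)·x*.
Numerically y/x = 1.528064, so x* = 77/(8.92 + 5·1.528064) = 4.6497 and y* = 1.528064·4.6497 = 7.105.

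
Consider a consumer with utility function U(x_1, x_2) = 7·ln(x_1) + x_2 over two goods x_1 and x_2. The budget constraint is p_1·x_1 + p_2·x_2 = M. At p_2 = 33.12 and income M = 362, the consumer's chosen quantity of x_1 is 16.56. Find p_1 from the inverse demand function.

p_1 = 14

MU_x_1 = 7/x_1, MU_x_2 = 1. Tangency: 7/x_1 = p_1/p_2.
So x_1*(p_1,p_2) = 7·p_2/p_1, independent of income; and x_2* = (M − 7·p_2)/p_2.
Set x_1* = 16.56 in the demand function and solve for p_1: p_1 = 14.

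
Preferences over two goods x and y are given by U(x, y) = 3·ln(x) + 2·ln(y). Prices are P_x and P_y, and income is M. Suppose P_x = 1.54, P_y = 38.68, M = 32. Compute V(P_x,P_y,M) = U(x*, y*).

V = 5.3576

Tangency: MRS = (3/2)·y/x = P_x/P_y.
Rearranging, P_y·y = (2/3)·P_x·x. Substituting into the budget gives P_x·x·(1 + (2/3)) = M.
Demand: x*(P_x,P_y,M) = 0.6·M/P_x and y* = 0.4·M/P_y.
At P_x=1.54, P_y=38.68, M=32: x* = 0.6·32/1.54 = 12.4675, y* = 0.3309.
Utility at the optimum: U(12.4675, 0.3309) = 5.3576.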